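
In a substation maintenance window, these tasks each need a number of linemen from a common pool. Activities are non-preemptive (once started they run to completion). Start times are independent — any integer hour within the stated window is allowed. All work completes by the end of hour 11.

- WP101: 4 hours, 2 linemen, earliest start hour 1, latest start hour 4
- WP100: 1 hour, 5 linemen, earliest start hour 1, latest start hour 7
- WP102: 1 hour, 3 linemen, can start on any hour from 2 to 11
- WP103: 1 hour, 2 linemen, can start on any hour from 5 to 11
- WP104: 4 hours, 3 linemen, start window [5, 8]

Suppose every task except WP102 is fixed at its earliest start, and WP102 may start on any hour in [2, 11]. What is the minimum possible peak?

7

WP102@2: h1:7  h2:5  h3:2  h4:2  h5:5  h6:3  h7:3  h8:3  h9:0  h10:0  h11:0 → peak 7
WP102@3: h1:7  h2:2  h3:5  h4:2  h5:5  h6:3  h7:3  h8:3  h9:0  h10:0  h11:0 → peak 7
WP102@4: h1:7  h2:2  h3:2  h4:5  h5:5  h6:3  h7:3  h8:3  h9:0  h10:0  h11:0 → peak 7
WP102@5: h1:7  h2:2  h3:2  h4:2  h5:8  h6:3  h7:3  h8:3  h9:0  h10:0  h11:0 → peak 8
WP102@6: h1:7  h2:2  h3:2  h4:2  h5:5  h6:6  h7:3  h8:3  h9:0  h10:0  h11:0 → peak 7
WP102@7: h1:7  h2:2  h3:2  h4:2  h5:5  h6:3  h7:6  h8:3  h9:0  h10:0  h11:0 → peak 7
WP102@8: h1:7  h2:2  h3:2  h4:2  h5:5  h6:3  h7:3  h8:6  h9:0  h10:0  h11:0 → peak 7
WP102@9: h1:7  h2:2  h3:2  h4:2  h5:5  h6:3  h7:3  h8:3  h9:3  h10:0  h11:0 → peak 7
WP102@10: h1:7  h2:2  h3:2  h4:2  h5:5  h6:3  h7:3  h8:3  h9:0  h10:3  h11:0 → peak 7
WP102@11: h1:7  h2:2  h3:2  h4:2  h5:5  h6:3  h7:3  h8:3  h9:0  h10:0  h11:3 → peak 7
Best is WP102@2, peak 7.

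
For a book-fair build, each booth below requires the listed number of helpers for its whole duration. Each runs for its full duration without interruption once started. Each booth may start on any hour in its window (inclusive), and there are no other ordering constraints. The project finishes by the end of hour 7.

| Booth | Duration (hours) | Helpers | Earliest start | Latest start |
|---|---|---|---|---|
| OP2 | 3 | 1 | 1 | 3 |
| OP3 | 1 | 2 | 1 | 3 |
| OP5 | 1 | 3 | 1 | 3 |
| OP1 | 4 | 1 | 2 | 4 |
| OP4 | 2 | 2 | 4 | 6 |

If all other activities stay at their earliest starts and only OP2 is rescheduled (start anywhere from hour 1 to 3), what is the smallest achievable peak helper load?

OP2@1: h1:6  h2:2  h3:2  h4:3  h5:3  h6:0  h7:0 → peak 6
OP2@2: h1:5  h2:2  h3:2  h4:4  h5:3  h6:0  h7:0 → peak 5
OP2@3: h1:5  h2:1  h3:2  h4:4  h5:4  h6:0  h7:0 → peak 5
Best is OP2@2, peak 5.

5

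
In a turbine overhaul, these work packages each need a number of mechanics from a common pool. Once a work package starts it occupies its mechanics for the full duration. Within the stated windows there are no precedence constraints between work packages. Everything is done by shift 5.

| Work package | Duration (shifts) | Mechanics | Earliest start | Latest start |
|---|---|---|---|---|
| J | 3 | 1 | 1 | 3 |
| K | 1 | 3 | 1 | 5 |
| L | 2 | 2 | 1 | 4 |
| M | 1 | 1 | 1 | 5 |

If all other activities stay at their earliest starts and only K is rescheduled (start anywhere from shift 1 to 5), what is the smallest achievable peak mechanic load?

K@1: s1:7  s2:3  s3:1  s4:0  s5:0 → peak 7
K@2: s1:4  s2:6  s3:1  s4:0  s5:0 → peak 6
K@3: s1:4  s2:3  s3:4  s4:0  s5:0 → peak 4
K@4: s1:4  s2:3  s3:1  s4:3  s5:0 → peak 4
K@5: s1:4  s2:3  s3:1  s4:0  s5:3 → peak 4
Best is K@3, peak 4.

4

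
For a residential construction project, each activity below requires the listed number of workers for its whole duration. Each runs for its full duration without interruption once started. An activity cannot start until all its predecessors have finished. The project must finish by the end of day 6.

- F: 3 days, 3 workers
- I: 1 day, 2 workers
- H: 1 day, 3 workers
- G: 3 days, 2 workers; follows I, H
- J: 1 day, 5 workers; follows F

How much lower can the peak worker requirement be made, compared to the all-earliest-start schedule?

3

Early-start peak: d1:8  d2:5  d3:5  d4:7  d5:0  d6:0 ⇒ 8.
Leveled (F@2, I@1, H@1, G@2, J@5): d1:5  d2:5  d3:5  d4:5  d5:5  d6:0 ⇒ 5.
Reduction 8 − 5 = 3.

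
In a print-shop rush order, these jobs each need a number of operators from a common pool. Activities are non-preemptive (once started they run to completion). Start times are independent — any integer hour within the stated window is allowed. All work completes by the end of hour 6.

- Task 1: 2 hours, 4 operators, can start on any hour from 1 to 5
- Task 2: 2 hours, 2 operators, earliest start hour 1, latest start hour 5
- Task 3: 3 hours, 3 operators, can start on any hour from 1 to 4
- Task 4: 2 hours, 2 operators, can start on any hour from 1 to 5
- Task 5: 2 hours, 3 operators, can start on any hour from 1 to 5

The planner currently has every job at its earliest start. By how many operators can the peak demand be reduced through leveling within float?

8

Early-start peak: h1:14  h2:14  h3:3  h4:0  h5:0  h6:0 ⇒ 14.
Leveled (Task 1@1, Task 2@1, Task 3@3, Task 4@3, Task 5@5): h1:6  h2:6  h3:5  h4:5  h5:6  h6:3 ⇒ 6.
Reduction 14 − 6 = 8.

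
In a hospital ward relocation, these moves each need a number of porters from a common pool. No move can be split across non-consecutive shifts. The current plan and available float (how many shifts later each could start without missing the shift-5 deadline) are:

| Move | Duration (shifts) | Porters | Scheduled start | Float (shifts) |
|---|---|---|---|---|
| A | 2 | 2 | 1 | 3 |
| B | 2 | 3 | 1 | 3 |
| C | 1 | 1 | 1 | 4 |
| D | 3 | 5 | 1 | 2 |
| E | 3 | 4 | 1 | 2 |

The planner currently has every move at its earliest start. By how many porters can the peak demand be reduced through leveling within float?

Early-start peak: s1:15  s2:14  s3:9  s4:0  s5:0 ⇒ 15.
Leveled (A@1, B@1, C@1, D@3, E@2): s1:6  s2:9  s3:9  s4:9  s5:5 ⇒ 9.
Reduction 15 − 9 = 6.

6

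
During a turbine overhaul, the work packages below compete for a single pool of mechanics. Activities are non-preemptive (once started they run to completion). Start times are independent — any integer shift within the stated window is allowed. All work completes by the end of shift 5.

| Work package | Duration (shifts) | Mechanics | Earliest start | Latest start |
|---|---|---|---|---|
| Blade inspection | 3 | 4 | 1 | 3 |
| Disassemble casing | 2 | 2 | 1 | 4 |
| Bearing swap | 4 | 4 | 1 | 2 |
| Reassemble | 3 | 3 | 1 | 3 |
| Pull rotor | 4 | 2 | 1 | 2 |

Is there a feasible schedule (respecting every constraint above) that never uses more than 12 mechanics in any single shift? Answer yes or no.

The minimum achievable peak is 13; 12 < 13, so no feasible schedule stays within the cap.

no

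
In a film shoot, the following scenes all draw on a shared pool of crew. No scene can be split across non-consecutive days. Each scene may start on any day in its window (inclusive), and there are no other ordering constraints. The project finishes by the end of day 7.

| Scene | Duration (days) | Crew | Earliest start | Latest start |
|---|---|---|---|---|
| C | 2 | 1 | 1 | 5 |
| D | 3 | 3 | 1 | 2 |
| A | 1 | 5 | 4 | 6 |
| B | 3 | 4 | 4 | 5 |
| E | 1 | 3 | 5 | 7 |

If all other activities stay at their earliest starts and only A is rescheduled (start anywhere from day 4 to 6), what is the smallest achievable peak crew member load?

9

A@4: d1:4  d2:4  d3:3  d4:9  d5:7  d6:4  d7:0 → peak 9
A@5: d1:4  d2:4  d3:3  d4:4  d5:12  d6:4  d7:0 → peak 12
A@6: d1:4  d2:4  d3:3  d4:4  d5:7  d6:9  d7:0 → peak 9
Best is A@4, peak 9.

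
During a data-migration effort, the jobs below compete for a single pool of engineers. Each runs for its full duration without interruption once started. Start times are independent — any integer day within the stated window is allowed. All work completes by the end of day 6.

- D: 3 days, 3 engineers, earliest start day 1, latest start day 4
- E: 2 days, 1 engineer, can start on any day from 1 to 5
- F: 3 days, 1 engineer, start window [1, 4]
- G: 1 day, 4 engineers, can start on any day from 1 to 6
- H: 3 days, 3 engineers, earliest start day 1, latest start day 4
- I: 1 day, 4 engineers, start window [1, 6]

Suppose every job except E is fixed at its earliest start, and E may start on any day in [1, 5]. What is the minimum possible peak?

E@1: d1:16  d2:8  d3:7  d4:0  d5:0  d6:0 → peak 16
E@2: d1:15  d2:8  d3:8  d4:0  d5:0  d6:0 → peak 15
E@3: d1:15  d2:7  d3:8  d4:1  d5:0  d6:0 → peak 15
E@4: d1:15  d2:7  d3:7  d4:1  d5:1  d6:0 → peak 15
E@5: d1:15  d2:7  d3:7  d4:0  d5:1  d6:1 → peak 15
Best is E@2, peak 15.

15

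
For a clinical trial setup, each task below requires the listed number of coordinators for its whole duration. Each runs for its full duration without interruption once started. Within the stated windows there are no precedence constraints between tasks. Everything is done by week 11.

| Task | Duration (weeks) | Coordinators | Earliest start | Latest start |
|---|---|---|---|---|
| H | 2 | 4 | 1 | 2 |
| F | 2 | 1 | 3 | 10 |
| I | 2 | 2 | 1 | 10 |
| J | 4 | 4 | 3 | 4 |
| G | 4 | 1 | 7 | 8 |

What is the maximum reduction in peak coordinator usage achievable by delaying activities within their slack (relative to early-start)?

Early-start peak: w1:6  w2:6  w3:5  w4:5  w5:4  w6:4  w7:1  w8:1  w9:1  w10:1  w11:0 ⇒ 6.
Leveled (H@1, F@7, I@7, J@3, G@7): w1:4  w2:4  w3:4  w4:4  w5:4  w6:4  w7:4  w8:4  w9:1  w10:1  w11:0 ⇒ 4.
Reduction 6 − 4 = 2.

2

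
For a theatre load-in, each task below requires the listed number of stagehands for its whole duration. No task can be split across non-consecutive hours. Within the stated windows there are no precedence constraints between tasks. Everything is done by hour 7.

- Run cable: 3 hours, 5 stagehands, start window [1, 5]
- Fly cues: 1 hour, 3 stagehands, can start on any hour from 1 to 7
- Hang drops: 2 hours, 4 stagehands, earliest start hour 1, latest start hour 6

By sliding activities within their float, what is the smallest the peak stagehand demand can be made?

Early-start (Run cable@1, Fly cues@1, Hang drops@1) gives peak 12: h1:12  h2:9  h3:5  h4:0  h5:0  h6:0  h7:0.
Shift Fly cues→4, Hang drops→5.
Schedule Run cable@1, Fly cues@4, Hang drops@5: h1:5  h2:5  h3:5  h4:3  h5:4  h6:4  h7:0 — peak 5.

5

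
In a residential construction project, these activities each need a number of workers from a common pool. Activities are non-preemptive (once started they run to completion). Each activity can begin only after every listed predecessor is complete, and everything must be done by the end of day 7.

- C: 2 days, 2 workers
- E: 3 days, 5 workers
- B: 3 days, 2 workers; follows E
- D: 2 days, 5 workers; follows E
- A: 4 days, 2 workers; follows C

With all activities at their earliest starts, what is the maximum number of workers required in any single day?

9

Early-start schedule: C@1, E@1, B@4, D@4, A@3.
Load per day: day 1: 7, day 2: 7, day 3: 7, day 4: 9, day 5: 9, day 6: 4, day 7: 0.
Peak is 9.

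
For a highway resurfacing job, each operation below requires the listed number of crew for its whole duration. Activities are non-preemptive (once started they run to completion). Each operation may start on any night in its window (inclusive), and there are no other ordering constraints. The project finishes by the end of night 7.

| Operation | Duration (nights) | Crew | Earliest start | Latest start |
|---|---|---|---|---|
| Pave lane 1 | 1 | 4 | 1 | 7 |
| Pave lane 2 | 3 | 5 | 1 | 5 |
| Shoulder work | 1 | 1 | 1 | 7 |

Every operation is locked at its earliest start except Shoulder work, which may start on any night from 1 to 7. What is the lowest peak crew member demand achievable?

9

Shoulder work@1: n1:10  n2:5  n3:5  n4:0  n5:0  n6:0  n7:0 → peak 10
Shoulder work@2: n1:9  n2:6  n3:5  n4:0  n5:0  n6:0  n7:0 → peak 9
Shoulder work@3: n1:9  n2:5  n3:6  n4:0  n5:0  n6:0  n7:0 → peak 9
Shoulder work@4: n1:9  n2:5  n3:5  n4:1  n5:0  n6:0  n7:0 → peak 9
Shoulder work@5: n1:9  n2:5  n3:5  n4:0  n5:1  n6:0  n7:0 → peak 9
Shoulder work@6: n1:9  n2:5  n3:5  n4:0  n5:0  n6:1  n7:0 → peak 9
Shoulder work@7: n1:9  n2:5  n3:5  n4:0  n5:0  n6:0  n7:1 → peak 9
Best is Shoulder work@2, peak 9.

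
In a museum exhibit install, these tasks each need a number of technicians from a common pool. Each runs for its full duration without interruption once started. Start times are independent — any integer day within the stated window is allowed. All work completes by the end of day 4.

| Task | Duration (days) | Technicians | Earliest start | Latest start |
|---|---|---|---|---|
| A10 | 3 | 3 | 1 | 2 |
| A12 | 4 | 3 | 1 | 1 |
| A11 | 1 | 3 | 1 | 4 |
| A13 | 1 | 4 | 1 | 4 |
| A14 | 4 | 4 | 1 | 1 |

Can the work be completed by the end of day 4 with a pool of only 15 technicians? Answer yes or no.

yes

Schedule A10@1, A12@1, A11@1, A13@4, A14@1: d1:13  d2:10  d3:10  d4:11 — peak 13 ≤ 15.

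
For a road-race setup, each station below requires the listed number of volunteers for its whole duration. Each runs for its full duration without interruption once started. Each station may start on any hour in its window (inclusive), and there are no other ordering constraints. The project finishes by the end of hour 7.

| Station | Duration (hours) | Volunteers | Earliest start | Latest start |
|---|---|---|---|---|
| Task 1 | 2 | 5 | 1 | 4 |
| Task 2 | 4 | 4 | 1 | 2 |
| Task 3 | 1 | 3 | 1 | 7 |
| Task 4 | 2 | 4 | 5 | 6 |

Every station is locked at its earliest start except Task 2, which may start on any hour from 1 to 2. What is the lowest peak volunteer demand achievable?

9

Task 2@1: h1:12  h2:9  h3:4  h4:4  h5:4  h6:4  h7:0 → peak 12
Task 2@2: h1:8  h2:9  h3:4  h4:4  h5:8  h6:4  h7:0 → peak 9
Best is Task 2@2, peak 9.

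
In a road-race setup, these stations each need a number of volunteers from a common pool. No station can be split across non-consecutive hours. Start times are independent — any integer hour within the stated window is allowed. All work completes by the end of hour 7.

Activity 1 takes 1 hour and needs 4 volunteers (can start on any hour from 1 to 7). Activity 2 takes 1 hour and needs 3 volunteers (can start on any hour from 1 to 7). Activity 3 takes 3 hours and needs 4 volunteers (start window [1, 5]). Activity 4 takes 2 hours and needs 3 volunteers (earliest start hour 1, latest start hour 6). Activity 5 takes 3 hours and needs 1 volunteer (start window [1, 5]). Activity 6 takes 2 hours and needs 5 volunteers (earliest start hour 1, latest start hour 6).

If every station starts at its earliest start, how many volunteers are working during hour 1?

At early start, hour 1 has: Activity 1, Activity 2, Activity 3, Activity 4, Activity 5, Activity 6.
Demand: 4 + 3 + 4 + 3 + 1 + 5 = 20.

20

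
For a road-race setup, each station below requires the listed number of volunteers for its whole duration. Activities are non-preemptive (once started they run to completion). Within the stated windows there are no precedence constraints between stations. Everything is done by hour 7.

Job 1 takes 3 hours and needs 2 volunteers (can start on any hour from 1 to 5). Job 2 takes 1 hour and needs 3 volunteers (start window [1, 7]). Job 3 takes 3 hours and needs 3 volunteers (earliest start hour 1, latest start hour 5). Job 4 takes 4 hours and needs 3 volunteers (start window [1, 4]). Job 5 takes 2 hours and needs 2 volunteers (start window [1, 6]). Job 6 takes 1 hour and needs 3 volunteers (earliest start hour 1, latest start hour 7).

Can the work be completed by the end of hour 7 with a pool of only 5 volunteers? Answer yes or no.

Total volunteer-hours = 37; over 7 hours the average is 37/7 > 5, so some hour must exceed 5.

no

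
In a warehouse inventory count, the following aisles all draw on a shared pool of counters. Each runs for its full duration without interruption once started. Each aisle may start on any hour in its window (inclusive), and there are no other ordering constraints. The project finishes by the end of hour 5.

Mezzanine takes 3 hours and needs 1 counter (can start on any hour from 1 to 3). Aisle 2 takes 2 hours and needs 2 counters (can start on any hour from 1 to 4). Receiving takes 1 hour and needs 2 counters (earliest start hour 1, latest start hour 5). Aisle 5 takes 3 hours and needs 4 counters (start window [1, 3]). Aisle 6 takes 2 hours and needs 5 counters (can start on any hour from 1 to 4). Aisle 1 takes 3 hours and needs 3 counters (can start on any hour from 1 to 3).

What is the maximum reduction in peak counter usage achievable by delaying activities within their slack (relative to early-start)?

Early-start peak: h1:17  h2:15  h3:8  h4:0  h5:0 ⇒ 17.
Leveled (Mezzanine@1, Aisle 2@1, Receiving@1, Aisle 5@1, Aisle 6@4, Aisle 1@3): h1:9  h2:7  h3:8  h4:8  h5:8 ⇒ 9.
Reduction 17 − 9 = 8.

8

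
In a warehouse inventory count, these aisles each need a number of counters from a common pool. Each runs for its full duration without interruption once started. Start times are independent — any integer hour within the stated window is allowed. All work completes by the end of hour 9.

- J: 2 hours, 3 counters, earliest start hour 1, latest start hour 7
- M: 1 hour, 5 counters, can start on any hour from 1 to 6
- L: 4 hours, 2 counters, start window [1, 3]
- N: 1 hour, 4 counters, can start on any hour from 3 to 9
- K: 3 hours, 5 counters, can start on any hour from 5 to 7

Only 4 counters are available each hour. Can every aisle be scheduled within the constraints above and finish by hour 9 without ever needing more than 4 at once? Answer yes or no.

Total counter-hours = 38; over 9 hours the average is 38/9 > 4, so some hour must exceed 4.

no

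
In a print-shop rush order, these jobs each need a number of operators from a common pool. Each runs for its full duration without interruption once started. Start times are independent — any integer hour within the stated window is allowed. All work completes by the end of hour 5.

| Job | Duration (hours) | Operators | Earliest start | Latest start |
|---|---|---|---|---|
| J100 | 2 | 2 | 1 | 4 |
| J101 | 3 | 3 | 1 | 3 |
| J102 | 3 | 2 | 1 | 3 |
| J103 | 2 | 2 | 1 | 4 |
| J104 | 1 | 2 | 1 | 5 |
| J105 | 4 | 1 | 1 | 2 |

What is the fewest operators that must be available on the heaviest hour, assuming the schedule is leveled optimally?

6

Early-start (J100@1, J101@1, J102@1, J103@1, J104@1, J105@1) gives peak 12: h1:12  h2:10  h3:6  h4:1  h5:0.
Shift J102→3, J103→4, J104→5.
Schedule J100@1, J101@1, J102@3, J103@4, J104@5, J105@1: h1:6  h2:6  h3:6  h4:5  h5:6 — peak 6.
Total operator-hours = 29 over 5 hours ⇒ peak ≥ ⌈29/5⌉ = 6, so 6 is optimal.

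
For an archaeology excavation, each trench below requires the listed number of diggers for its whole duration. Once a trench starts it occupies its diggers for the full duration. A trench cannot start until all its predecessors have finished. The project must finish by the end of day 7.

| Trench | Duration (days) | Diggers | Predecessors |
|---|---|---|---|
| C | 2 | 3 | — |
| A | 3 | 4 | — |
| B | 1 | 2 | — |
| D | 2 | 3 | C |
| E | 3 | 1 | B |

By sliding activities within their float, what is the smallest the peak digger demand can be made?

Early-start (C@1, A@1, B@1, D@3, E@2) gives peak 9: d1:9  d2:8  d3:8  d4:4  d5:0  d6:0  d7:0.
Shift A→3, D→6.
Schedule C@1, A@3, B@1, D@6, E@2: d1:5  d2:4  d3:5  d4:5  d5:4  d6:3  d7:3 — peak 5.
Total digger-days = 29 over 7 days ⇒ peak ≥ ⌈29/7⌉ = 5, so 5 is optimal.

5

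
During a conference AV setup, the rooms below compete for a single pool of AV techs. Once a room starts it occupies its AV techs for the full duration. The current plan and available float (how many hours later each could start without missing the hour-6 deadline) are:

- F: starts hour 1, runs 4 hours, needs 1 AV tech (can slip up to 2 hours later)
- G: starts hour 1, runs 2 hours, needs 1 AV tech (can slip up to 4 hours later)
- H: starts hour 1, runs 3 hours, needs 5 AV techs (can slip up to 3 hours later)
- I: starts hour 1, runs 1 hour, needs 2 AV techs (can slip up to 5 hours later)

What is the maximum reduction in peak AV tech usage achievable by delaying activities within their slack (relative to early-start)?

Early-start peak: h1:9  h2:7  h3:6  h4:1  h5:0  h6:0 ⇒ 9.
Leveled (F@1, G@1, H@3, I@1): h1:4  h2:2  h3:6  h4:6  h5:5  h6:0 ⇒ 6.
Reduction 9 − 6 = 3.

3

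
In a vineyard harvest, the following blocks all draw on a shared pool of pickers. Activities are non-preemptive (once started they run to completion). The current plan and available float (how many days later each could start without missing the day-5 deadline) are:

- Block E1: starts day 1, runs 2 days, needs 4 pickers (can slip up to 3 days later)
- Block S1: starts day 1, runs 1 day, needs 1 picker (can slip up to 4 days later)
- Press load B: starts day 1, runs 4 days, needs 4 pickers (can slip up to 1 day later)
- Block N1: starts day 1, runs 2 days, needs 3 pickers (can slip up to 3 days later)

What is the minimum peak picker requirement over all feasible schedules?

8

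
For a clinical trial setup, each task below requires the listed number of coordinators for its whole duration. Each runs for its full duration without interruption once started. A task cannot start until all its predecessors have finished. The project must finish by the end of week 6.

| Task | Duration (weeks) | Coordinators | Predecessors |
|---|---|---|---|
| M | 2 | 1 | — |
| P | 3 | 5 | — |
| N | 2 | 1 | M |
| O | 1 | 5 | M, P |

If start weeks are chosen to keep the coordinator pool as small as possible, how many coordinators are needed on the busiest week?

6

Schedule M@1, P@1, N@3, O@4: w1:6  w2:6  w3:6  w4:6  w5:0  w6:0 — peak 6.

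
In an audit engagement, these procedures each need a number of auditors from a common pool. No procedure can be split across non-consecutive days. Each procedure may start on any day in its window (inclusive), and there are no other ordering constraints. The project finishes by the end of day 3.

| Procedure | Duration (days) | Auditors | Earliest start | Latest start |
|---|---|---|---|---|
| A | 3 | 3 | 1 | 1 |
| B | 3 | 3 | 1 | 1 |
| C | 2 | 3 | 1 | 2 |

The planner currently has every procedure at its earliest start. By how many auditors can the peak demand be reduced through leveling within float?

0

Early-start peak: d1:9  d2:9  d3:6 ⇒ 9.
Leveled (A@1, B@1, C@1): d1:9  d2:9  d3:6 ⇒ 9.
Reduction 9 − 9 = 0.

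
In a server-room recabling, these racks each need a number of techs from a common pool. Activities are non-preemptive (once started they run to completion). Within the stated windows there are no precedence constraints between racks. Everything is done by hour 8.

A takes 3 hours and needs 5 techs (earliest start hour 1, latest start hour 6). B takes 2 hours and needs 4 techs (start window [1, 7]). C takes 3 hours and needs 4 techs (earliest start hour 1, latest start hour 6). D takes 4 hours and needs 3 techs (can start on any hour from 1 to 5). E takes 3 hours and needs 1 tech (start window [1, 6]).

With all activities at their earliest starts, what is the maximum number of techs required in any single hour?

Early-start schedule: A@1, B@1, C@1, D@1, E@1.
Load per hour: hour 1: 17, hour 2: 17, hour 3: 13, hour 4: 3, hour 5: 0, hour 6: 0, hour 7: 0, hour 8: 0.
Peak is 17.

17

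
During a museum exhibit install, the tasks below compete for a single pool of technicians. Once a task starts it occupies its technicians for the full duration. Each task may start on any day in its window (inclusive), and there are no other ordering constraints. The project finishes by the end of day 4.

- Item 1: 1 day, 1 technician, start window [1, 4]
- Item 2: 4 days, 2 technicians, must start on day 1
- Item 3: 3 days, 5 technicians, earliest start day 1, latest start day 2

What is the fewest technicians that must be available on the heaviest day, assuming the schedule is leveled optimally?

7

Early-start (Item 1@1, Item 2@1, Item 3@1) gives peak 8: d1:8  d2:7  d3:7  d4:2.
Shift Item 3→2.
Schedule Item 1@1, Item 2@1, Item 3@2: d1:3  d2:7  d3:7  d4:7 — peak 7.
No arrangement of the 8 feasible schedules does better.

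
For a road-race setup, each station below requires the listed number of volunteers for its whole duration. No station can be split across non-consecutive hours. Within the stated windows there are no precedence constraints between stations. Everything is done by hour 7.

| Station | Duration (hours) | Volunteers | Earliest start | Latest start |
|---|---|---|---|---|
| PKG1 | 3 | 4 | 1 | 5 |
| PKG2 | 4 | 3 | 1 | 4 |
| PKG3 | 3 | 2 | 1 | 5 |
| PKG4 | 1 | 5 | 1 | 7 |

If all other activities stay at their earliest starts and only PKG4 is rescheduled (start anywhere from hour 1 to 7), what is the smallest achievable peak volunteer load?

9

PKG4@1: h1:14  h2:9  h3:9  h4:3  h5:0  h6:0  h7:0 → peak 14
PKG4@2: h1:9  h2:14  h3:9  h4:3  h5:0  h6:0  h7:0 → peak 14
PKG4@3: h1:9  h2:9  h3:14  h4:3  h5:0  h6:0  h7:0 → peak 14
PKG4@4: h1:9  h2:9  h3:9  h4:8  h5:0  h6:0  h7:0 → peak 9
PKG4@5: h1:9  h2:9  h3:9  h4:3  h5:5  h6:0  h7:0 → peak 9
PKG4@6: h1:9  h2:9  h3:9  h4:3  h5:0  h6:5  h7:0 → peak 9
PKG4@7: h1:9  h2:9  h3:9  h4:3  h5:0  h6:0  h7:5 → peak 9
Best is PKG4@4, peak 9.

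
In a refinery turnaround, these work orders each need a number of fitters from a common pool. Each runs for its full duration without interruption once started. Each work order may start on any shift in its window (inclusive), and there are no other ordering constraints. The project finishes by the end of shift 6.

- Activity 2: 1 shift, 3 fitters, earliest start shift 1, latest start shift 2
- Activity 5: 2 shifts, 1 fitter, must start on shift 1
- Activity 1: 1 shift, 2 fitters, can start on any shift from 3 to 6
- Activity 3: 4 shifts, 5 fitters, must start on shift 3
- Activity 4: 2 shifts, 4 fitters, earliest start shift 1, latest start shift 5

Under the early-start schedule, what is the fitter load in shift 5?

At early start, shift 5 has: Activity 3.
Demand: 5 = 5.

5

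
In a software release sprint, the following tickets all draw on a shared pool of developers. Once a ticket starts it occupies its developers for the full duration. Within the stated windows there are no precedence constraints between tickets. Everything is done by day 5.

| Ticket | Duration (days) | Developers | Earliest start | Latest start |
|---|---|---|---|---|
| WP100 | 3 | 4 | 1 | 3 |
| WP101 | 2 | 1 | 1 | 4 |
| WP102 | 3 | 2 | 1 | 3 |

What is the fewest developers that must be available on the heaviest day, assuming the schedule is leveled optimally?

6

Early-start (WP100@1, WP101@1, WP102@1) gives peak 7: d1:7  d2:7  d3:6  d4:0  d5:0.
Shift WP102→3.
Schedule WP100@1, WP101@1, WP102@3: d1:5  d2:5  d3:6  d4:2  d5:2 — peak 6.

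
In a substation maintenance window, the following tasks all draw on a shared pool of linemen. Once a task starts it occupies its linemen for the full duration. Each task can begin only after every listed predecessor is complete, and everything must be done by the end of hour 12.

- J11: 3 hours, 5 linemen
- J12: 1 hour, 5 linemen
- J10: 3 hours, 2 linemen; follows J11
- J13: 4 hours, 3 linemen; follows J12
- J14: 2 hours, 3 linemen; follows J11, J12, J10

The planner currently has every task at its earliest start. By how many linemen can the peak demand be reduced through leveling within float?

5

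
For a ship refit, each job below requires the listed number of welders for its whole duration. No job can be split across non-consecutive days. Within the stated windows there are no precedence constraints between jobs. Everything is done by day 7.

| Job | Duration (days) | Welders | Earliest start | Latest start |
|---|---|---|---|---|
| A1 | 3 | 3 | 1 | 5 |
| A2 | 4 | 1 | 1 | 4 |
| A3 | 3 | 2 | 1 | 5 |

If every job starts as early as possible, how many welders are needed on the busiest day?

Early-start schedule: A1@1, A2@1, A3@1.
Load per day: day 1: 6, day 2: 6, day 3: 6, day 4: 1, day 5: 0, day 6: 0, day 7: 0.
Peak is 6.

6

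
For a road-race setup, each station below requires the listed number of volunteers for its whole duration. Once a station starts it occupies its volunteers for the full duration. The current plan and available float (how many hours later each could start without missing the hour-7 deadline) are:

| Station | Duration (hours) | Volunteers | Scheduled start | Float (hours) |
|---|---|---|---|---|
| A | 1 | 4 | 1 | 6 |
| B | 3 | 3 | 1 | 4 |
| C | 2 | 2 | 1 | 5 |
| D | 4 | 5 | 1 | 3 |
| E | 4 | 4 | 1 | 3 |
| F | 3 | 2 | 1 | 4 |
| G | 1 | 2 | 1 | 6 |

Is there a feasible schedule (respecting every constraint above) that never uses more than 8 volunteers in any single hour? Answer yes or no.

Total volunteer-hours = 61; over 7 hours the average is 61/7 > 8, so some hour must exceed 8.

no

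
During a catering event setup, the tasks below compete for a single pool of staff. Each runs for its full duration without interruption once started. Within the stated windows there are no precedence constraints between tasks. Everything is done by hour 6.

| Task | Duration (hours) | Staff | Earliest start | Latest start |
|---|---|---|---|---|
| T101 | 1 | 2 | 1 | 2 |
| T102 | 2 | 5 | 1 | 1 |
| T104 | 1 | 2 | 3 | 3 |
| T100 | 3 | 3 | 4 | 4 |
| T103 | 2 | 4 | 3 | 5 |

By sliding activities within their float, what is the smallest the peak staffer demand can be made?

Schedule T101@1, T102@1, T104@3, T100@4, T103@3: h1:7  h2:5  h3:6  h4:7  h5:3  h6:3 — peak 7.
No arrangement of the 6 feasible schedules does better.

7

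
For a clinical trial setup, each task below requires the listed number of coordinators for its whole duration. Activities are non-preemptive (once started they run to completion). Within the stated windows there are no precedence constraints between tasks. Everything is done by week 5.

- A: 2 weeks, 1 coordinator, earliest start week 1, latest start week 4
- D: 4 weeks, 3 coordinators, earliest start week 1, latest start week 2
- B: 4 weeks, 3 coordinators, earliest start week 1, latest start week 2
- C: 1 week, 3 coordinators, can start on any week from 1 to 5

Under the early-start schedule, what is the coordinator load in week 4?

At early start, week 4 has: D, B.
Demand: 3 + 3 = 6.

6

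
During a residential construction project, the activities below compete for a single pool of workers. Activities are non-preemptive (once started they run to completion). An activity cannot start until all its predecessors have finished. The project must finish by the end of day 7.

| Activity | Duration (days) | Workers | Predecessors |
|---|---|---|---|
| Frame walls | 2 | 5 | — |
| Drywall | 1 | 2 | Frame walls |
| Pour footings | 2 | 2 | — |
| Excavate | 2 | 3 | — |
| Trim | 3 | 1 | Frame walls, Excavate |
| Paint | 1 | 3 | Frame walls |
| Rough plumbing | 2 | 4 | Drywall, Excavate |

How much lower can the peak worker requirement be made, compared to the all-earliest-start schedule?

4

Early-start peak: d1:10  d2:10  d3:6  d4:5  d5:5  d6:0  d7:0 ⇒ 10.
Leveled (Frame walls@1, Drywall@3, Pour footings@4, Excavate@3, Trim@5, Paint@5, Rough plumbing@6): d1:5  d2:5  d3:5  d4:5  d5:6  d6:5  d7:5 ⇒ 6.
Reduction 10 − 6 = 4.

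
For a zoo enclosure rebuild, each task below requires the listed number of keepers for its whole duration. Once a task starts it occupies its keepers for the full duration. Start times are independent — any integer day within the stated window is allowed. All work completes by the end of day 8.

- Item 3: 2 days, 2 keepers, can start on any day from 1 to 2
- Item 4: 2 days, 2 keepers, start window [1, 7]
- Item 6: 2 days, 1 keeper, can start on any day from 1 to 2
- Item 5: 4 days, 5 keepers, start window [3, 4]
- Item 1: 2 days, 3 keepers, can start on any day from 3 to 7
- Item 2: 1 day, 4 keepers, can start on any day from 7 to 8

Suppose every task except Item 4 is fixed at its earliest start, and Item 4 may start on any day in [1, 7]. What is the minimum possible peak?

Item 4@1: d1:5  d2:5  d3:8  d4:8  d5:5  d6:5  d7:4  d8:0 → peak 8
Item 4@2: d1:3  d2:5  d3:10  d4:8  d5:5  d6:5  d7:4  d8:0 → peak 10
Item 4@3: d1:3  d2:3  d3:10  d4:10  d5:5  d6:5  d7:4  d8:0 → peak 10
Item 4@4: d1:3  d2:3  d3:8  d4:10  d5:7  d6:5  d7:4  d8:0 → peak 10
Item 4@5: d1:3  d2:3  d3:8  d4:8  d5:7  d6:7  d7:4  d8:0 → peak 8
Item 4@6: d1:3  d2:3  d3:8  d4:8  d5:5  d6:7  d7:6  d8:0 → peak 8
Item 4@7: d1:3  d2:3  d3:8  d4:8  d5:5  d6:5  d7:6  d8:2 → peak 8
Best is Item 4@1, peak 8.

8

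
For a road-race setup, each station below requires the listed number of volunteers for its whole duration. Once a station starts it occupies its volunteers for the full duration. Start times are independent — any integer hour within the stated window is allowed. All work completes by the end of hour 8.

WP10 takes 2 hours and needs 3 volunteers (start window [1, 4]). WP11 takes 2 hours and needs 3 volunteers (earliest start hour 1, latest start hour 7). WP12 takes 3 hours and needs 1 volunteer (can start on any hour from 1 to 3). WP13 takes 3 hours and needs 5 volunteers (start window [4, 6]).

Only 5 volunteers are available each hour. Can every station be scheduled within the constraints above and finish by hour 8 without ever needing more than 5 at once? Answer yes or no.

Schedule WP10@1, WP11@3, WP12@1, WP13@5: h1:4  h2:4  h3:4  h4:3  h5:5  h6:5  h7:5  h8:0 — peak 5 ≤ 5.

yes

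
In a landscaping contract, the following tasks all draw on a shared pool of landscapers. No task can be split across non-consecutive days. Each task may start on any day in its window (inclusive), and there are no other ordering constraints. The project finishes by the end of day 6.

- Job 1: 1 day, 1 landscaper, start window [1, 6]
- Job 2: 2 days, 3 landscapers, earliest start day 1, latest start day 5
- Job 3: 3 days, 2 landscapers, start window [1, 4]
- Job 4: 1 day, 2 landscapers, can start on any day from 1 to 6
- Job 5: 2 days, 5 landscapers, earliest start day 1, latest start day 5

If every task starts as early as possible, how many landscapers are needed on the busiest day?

Early-start schedule: Job 1@1, Job 2@1, Job 3@1, Job 4@1, Job 5@1.
Load per day: day 1: 13, day 2: 10, day 3: 2, day 4: 0, day 5: 0, day 6: 0.
Peak is 13.

13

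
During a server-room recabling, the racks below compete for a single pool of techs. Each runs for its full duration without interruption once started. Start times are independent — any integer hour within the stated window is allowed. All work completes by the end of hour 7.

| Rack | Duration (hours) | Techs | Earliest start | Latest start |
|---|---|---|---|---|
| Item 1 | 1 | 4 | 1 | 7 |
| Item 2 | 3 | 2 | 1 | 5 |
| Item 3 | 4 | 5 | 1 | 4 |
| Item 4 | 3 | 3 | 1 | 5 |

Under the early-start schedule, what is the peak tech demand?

Early-start schedule: Item 1@1, Item 2@1, Item 3@1, Item 4@1.
Load per hour: hour 1: 14, hour 2: 10, hour 3: 10, hour 4: 5, hour 5: 0, hour 6: 0, hour 7: 0.
Peak is 14.

14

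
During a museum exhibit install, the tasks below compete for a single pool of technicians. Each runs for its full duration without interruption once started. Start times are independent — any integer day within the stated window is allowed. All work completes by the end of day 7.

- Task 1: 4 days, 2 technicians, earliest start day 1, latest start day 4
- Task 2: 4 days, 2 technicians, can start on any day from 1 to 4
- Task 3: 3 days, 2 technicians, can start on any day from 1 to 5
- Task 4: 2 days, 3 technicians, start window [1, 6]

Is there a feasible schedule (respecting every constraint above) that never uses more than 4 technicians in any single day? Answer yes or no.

no

The minimum achievable peak is 5; 4 < 5, so no feasible schedule stays within the cap.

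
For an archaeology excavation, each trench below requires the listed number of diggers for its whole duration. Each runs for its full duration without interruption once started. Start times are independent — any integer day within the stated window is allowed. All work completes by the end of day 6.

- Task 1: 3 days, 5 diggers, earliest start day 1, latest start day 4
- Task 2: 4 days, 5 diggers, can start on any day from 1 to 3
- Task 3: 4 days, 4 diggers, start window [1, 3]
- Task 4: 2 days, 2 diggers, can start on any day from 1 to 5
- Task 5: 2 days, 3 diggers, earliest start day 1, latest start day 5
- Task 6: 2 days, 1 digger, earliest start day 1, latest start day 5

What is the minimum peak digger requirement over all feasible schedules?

Early-start (Task 1@1, Task 2@1, Task 3@1, Task 4@1, Task 5@1, Task 6@1) gives peak 20: d1:20  d2:20  d3:14  d4:9  d5:0  d6:0.
Shift Task 4→4, Task 5→4, Task 6→5.
Schedule Task 1@1, Task 2@1, Task 3@1, Task 4@4, Task 5@4, Task 6@5: d1:14  d2:14  d3:14  d4:14  d5:6  d6:1 — peak 14.

14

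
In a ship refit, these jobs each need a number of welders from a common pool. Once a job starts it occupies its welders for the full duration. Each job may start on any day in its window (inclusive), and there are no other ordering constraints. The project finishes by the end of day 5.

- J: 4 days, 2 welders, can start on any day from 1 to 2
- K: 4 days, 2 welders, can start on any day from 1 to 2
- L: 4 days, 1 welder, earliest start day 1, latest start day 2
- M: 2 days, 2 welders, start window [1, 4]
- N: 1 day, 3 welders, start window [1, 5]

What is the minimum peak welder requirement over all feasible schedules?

7

Early-start (J@1, K@1, L@1, M@1, N@1) gives peak 10: d1:10  d2:7  d3:5  d4:5  d5:0.
Shift N→5.
Schedule J@1, K@1, L@1, M@1, N@5: d1:7  d2:7  d3:5  d4:5  d5:3 — peak 7.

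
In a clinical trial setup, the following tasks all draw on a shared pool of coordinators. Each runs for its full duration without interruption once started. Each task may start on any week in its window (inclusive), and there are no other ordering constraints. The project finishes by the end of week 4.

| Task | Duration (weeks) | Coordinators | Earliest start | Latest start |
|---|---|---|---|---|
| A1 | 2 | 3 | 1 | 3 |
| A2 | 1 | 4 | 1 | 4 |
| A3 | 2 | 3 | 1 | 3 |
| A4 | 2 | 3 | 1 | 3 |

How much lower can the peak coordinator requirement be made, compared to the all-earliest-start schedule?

6

Early-start peak: w1:13  w2:9  w3:0  w4:0 ⇒ 13.
Leveled (A1@1, A2@1, A3@2, A4@3): w1:7  w2:6  w3:6  w4:3 ⇒ 7.
Reduction 13 − 7 = 6.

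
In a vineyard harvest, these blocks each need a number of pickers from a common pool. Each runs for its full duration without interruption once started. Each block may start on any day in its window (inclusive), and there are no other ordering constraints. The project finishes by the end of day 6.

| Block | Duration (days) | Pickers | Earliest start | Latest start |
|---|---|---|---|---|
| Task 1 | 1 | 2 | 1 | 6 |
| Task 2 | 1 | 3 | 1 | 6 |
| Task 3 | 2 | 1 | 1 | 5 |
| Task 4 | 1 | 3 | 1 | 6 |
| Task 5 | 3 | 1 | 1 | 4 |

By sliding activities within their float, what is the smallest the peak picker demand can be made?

3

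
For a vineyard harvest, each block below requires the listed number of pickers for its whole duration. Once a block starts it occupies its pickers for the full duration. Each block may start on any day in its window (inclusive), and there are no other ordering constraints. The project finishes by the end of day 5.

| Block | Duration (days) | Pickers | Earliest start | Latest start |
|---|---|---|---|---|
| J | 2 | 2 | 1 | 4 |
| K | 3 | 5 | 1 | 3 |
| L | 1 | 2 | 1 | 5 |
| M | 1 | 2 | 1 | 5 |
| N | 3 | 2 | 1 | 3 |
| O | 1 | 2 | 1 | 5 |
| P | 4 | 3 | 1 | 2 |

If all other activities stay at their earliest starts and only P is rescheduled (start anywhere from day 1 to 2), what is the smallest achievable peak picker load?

15

P@1: d1:18  d2:12  d3:10  d4:3  d5:0 → peak 18
P@2: d1:15  d2:12  d3:10  d4:3  d5:3 → peak 15
Best is P@2, peak 15.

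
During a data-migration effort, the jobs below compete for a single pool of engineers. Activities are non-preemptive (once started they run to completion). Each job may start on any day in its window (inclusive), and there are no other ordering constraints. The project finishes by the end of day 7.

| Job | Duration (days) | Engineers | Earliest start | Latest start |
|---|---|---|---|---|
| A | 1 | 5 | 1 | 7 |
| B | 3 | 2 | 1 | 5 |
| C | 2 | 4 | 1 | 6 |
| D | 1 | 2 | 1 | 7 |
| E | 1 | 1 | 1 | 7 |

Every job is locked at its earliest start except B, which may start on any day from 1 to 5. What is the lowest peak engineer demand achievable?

B@1: d1:14  d2:6  d3:2  d4:0  d5:0  d6:0  d7:0 → peak 14
B@2: d1:12  d2:6  d3:2  d4:2  d5:0  d6:0  d7:0 → peak 12
B@3: d1:12  d2:4  d3:2  d4:2  d5:2  d6:0  d7:0 → peak 12
B@4: d1:12  d2:4  d3:0  d4:2  d5:2  d6:2  d7:0 → peak 12
B@5: d1:12  d2:4  d3:0  d4:0  d5:2  d6:2  d7:2 → peak 12
Best is B@2, peak 12.

12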